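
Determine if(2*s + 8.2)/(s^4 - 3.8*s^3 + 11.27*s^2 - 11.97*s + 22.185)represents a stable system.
Denominator: s^4 - 3.8*s^3 + 11.27*s^2 - 11.97*s + 22.185 = (s^2 - 0.2*s + 2.9)(s^2 - 3.6*s + 7.65). Poles: 0.1 + 1.7j, 0.1 - 1.7j, 1.8 + 2.1j, 1.8 - 2.1j. All Re(p)<0: No (unstable)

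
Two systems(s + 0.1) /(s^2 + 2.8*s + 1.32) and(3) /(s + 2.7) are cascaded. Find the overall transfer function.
Series: H = H₁ · H₂ = (n₁·n₂)/(d₁·d₂).
Num: n₁·n₂ = 3*s + 0.3. Den: d₁·d₂ = s^3 + 5.5*s^2 + 8.88*s + 3.564.
H(s) = (3*s + 0.3)/(s^3 + 5.5*s^2 + 8.88*s + 3.564)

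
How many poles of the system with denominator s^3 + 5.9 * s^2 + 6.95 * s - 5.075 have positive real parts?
s^3 + 5.9*s^2 + 6.95*s - 5.075 = (s - 0.5)(s + 2.9)(s + 3.5). Poles: -2.9, -3.5, 0.5. RHP poles (Re>0): 1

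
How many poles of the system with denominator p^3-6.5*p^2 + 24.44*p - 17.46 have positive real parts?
p^3 - 6.5*p^2 + 24.44*p - 17.46 = (p - 0.9)(p^2 - 5.6*p + 19.4). Poles: 0.9, 2.8 + 3.4j, 2.8 - 3.4j. RHP poles (Re>0): 3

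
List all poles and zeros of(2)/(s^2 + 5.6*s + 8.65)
Set denominator = 0: s^2 + 5.6*s + 8.65 = 0 → Poles: -2.8 + 0.9j, -2.8 - 0.9j
Numerator is a nonzero constant (2) → Zeros: none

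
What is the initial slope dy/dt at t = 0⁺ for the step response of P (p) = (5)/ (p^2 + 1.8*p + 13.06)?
IVT: y'(0⁺) = lim_{p→∞} p²·Y(p) = lim_{p→∞} p·P(p).
deg(num) = 0, deg(den) = 2, relative degree = 2 ≥ 2, so p·P(p) → 0. Initial slope = 0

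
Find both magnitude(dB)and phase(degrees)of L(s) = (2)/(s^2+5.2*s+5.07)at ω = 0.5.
Substitute s = j*0.5: L(j0.5) = 0.321415 - 0.173377j.
|L| = 20*log₁₀(sqrt(Re²+Im²)) = -8.75 dB.
∠L = atan2(Im, Re) = -28.34°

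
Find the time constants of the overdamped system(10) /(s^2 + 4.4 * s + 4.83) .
Overdamped: real poles at -2.3, -2.1. τ = -1/pole → τ₁ = 0.4348, τ₂ = 0.4762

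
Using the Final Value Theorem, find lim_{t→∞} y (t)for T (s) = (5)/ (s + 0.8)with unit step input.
FVT: lim_{t→∞} y(t) = lim_{s→0} s*Y(s) where Y(s) = T(s)/s.
= lim_{s→0} T(s) = T(0) = num(0)/den(0) = 5/0.8 = 6.25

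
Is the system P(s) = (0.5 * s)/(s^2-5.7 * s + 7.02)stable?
Denominator: s^2 - 5.7*s + 7.02 = (s - 3.9)(s - 1.8). Poles: 1.8, 3.9. All Re(p)<0: No (unstable)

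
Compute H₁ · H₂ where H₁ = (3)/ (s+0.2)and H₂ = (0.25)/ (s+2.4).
Series: H = H₁ · H₂ = (n₁·n₂)/(d₁·d₂).
Num: n₁·n₂ = 0.75. Den: d₁·d₂ = s^2 + 2.6*s + 0.48.
H(s) = (0.75)/(s^2 + 2.6*s + 0.48)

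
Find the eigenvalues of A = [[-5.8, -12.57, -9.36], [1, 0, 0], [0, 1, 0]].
Eigenvalues solve det(λI - A) = 0.
Characteristic polynomial: λ^3 + 5.8*λ^2 + 12.57*λ + 9.36 = 0.
Factor: (λ + 1.6)(λ^2 + 4.2*λ + 5.85) = 0.
Roots: -1.6, -2.1 + 1.2j, -2.1 - 1.2j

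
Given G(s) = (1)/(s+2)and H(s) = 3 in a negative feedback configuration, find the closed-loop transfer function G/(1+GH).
Closed-loop T = G/(1+GH).
Numerator: G_num * H_den = 1.
Denominator: G_den * H_den + G_num * H_num = (s + 2) + (3) = s + 5.
T(s) = (1)/(s + 5)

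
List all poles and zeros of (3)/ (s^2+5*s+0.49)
Set denominator = 0: s^2 + 5*s + 0.49 = (s + 4.9)(s + 0.1) = 0 → Poles: -0.1, -4.9
Numerator is a nonzero constant (3) → Zeros: none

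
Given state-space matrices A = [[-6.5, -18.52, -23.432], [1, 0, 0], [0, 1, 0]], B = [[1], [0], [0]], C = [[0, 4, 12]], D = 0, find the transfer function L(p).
L(p) = C(pI - A)⁻¹B + D.
Characteristic polynomial det(pI - A) = p^3 + 6.5*p^2 + 18.52*p + 23.432.
Numerator from C·adj(pI-A)·B + D·det(pI-A) = 4*p + 12.
L(p) = (4*p + 12)/(p^3 + 6.5*p^2 + 18.52*p + 23.432)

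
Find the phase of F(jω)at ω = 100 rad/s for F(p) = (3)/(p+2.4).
Substitute p = j*100: F(j100) = 0.000719586 - 0.0299827j.
∠F(j100) = atan2(Im, Re) = atan2(-0.0299827, 0.000719586) = -88.63°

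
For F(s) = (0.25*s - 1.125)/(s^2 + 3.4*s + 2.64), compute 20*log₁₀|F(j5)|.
Substitute s = j*5: F(j5) = 0.0588172 - 0.0111855j.
|F(j5)| = sqrt(Re² + Im²) = 0.05987.
20*log₁₀(0.05987) = -24.46 dB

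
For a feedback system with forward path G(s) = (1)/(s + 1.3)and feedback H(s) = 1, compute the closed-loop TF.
Closed-loop T = G/(1+GH).
Numerator: G_num * H_den = 1.
Denominator: G_den * H_den + G_num * H_num = (s + 1.3) + (1) = s + 2.3.
T(s) = (1)/(s + 2.3)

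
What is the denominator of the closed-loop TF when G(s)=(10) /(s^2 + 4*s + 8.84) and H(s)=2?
Characteristic poly = G_den * H_den + G_num * H_num = (s^2 + 4*s + 8.84) + (20) = s^2 + 4*s + 28.84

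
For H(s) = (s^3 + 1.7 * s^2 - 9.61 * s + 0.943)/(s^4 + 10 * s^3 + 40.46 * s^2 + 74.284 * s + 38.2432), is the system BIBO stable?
Denominator: s^4 + 10*s^3 + 40.46*s^2 + 74.284*s + 38.2432 = (s + 3.8)(s + 0.8)(s^2 + 5.4*s + 12.58). Poles: -0.8, -2.7 + 2.3j, -2.7 - 2.3j, -3.8. All Re(p)<0: Yes (stable)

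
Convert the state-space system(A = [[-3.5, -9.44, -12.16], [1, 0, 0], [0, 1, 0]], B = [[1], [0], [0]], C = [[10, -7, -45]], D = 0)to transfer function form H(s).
H(s) = C(sI - A)⁻¹B + D.
Characteristic polynomial det(sI - A) = s^3 + 3.5*s^2 + 9.44*s + 12.16.
Numerator from C·adj(sI-A)·B + D·det(sI-A) = 10*s^2 - 7*s - 45.
H(s) = (10*s^2 - 7*s - 45)/(s^3 + 3.5*s^2 + 9.44*s + 12.16)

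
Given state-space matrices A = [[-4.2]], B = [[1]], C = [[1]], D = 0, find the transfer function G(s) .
G(s) = C(sI - A)⁻¹B + D.
Characteristic polynomial det(sI - A) = s + 4.2.
Numerator from C·adj(sI-A)·B + D·det(sI-A) = 1.
G(s) = (1)/(s + 4.2)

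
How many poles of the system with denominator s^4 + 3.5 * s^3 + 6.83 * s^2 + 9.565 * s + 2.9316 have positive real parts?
s^4 + 3.5*s^3 + 6.83*s^2 + 9.565*s + 2.9316 = (s + 2.1)(s + 0.4)(s^2 + s + 3.49). Poles: -0.4, -0.5 + 1.8j, -0.5 - 1.8j, -2.1. RHP poles (Re>0): 0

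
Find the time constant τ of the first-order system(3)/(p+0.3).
First-order system: τ = -1/pole. Pole = -0.3. τ = -1/(-0.3) = 3.333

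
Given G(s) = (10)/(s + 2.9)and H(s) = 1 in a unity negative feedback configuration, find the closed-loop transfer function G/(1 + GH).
Closed-loop T = G/(1+GH).
Numerator: G_num * H_den = 10.
Denominator: G_den * H_den + G_num * H_num = (s + 2.9) + (10) = s + 12.9.
T(s) = (10)/(s + 12.9)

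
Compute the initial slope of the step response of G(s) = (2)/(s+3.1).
IVT: y'(0⁺) = lim_{s→∞} s²·Y(s) = lim_{s→∞} s·G(s).
deg(num) = 0, deg(den) = 1, relative degree = 1, so s·G(s) → (leading num)/(leading den) = 2/1 = 2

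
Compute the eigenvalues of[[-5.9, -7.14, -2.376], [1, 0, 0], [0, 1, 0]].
Eigenvalues solve det(λI - A) = 0.
Characteristic polynomial: λ^3 + 5.9*λ^2 + 7.14*λ + 2.376 = 0.
Factor: (λ + 4.4)(λ + 0.6)(λ + 0.9) = 0.
Roots: -0.6, -0.9, -4.4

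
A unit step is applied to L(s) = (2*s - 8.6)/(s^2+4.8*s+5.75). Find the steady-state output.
FVT: lim_{t→∞} y(t) = lim_{s→0} s*Y(s) where Y(s) = L(s)/s.
= lim_{s→0} L(s) = L(0) = num(0)/den(0) = -8.6/5.75 = -1.496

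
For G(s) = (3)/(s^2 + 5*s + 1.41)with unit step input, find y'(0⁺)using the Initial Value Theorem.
IVT: y'(0⁺) = lim_{s→∞} s²·Y(s) = lim_{s→∞} s·G(s).
deg(num) = 0, deg(den) = 2, relative degree = 2 ≥ 2, so s·G(s) → 0. Initial slope = 0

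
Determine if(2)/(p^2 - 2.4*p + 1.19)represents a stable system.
Denominator: p^2 - 2.4*p + 1.19 = (p - 1.7)(p - 0.7). Poles: 0.7, 1.7. All Re(p)<0: No (unstable)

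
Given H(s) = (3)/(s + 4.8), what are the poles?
Set denominator = 0: s + 4.8 = 0 → Poles: -4.8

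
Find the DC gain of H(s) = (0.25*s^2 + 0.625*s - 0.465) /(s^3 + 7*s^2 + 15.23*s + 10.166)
DC gain = H(0) = num(0)/den(0) = -0.465/10.166 = -0.04574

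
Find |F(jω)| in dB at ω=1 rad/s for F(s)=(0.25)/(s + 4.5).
Substitute s = j*1: F(j1) = 0.0529412 - 0.0117647j.
|F(j1)| = sqrt(Re² + Im²) = 0.05423.
20*log₁₀(0.05423) = -25.31 dB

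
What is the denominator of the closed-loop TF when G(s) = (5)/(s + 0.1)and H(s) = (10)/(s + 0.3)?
Characteristic poly = G_den * H_den + G_num * H_num = (s^2 + 0.4*s + 0.03) + (50) = s^2 + 0.4*s + 50.03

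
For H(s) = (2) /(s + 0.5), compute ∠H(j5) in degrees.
Substitute s = j*5: H(j5) = 0.039604 - 0.39604j.
∠H(j5) = atan2(Im, Re) = atan2(-0.39604, 0.039604) = -84.29°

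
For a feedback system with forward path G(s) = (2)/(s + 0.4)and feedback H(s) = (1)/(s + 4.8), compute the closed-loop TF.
Closed-loop T = G/(1+GH).
Numerator: G_num * H_den = 2*s + 9.6.
Denominator: G_den * H_den + G_num * H_num = (s^2 + 5.2*s + 1.92) + (2) = s^2 + 5.2*s + 3.92.
T(s) = (2*s + 9.6)/(s^2 + 5.2*s + 3.92)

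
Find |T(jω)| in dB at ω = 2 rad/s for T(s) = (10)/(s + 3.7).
Substitute s = j*2: T(j2) = 2.09158 - 1.13058j.
|T(j2)| = sqrt(Re² + Im²) = 2.378.
20*log₁₀(2.378) = 7.52 dB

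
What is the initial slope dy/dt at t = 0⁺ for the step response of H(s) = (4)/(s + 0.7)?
IVT: y'(0⁺) = lim_{s→∞} s²·Y(s) = lim_{s→∞} s·H(s).
deg(num) = 0, deg(den) = 1, relative degree = 1, so s·H(s) → (leading num)/(leading den) = 4/1 = 4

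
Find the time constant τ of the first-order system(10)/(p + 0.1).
First-order system: τ = -1/pole. Pole = -0.1. τ = -1/(-0.1) = 10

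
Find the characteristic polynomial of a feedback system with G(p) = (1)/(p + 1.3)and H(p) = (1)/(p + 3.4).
Characteristic poly = G_den * H_den + G_num * H_num = (p^2 + 4.7*p + 4.42) + (1) = p^2 + 4.7*p + 5.42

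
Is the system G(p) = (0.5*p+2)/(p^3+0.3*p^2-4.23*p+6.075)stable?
Denominator: p^3 + 0.3*p^2 - 4.23*p + 6.075 = (p + 2.7)(p^2 - 2.4*p + 2.25). Poles: -2.7, 1.2 + 0.9j, 1.2 - 0.9j. All Re(p)<0: No (unstable)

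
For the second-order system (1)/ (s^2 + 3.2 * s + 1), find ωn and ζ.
Standard form: ωn²/(s²+2ζωn·s+ωn²).
const=1=ωn² → ωn=1, s coeff=3.2=2ζωn → ζ=1.6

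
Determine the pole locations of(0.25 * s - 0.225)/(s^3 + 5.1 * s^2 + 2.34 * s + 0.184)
Set denominator = 0: s^3 + 5.1*s^2 + 2.34*s + 0.184 = (s + 0.4)(s + 0.1)(s + 4.6) = 0 → Poles: -0.1, -0.4, -4.6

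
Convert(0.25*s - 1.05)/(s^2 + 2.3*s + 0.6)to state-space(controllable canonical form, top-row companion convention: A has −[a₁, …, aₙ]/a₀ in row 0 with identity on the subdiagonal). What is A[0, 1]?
Reachable canonical form for den = s^2 + 2.3*s + 0.6: top row of A = -[a₁,a₂,...,aₙ]/a₀, ones on the subdiagonal, zeros elsewhere.
A = [[-2.3, -0.6], [1, 0]].
A[0,1] = -0.6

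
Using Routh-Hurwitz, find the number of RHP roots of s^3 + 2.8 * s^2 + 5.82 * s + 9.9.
Routh array:
s^3: [1, 5.82]; s^2: [2.8, 9.9]; s^1: [2.28429]; s^0: [9.9]
First column: [1, 2.8, 2.28429, 9.9]. Sign changes = RHP roots = 0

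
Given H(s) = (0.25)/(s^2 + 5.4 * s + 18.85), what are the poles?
Set denominator = 0: s^2 + 5.4*s + 18.85 = 0 → Poles: -2.7 + 3.4j, -2.7 - 3.4j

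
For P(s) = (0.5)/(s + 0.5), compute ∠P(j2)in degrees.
Substitute s = j*2: P(j2) = 0.0588235 - 0.235294j.
∠P(j2) = atan2(Im, Re) = atan2(-0.235294, 0.0588235) = -75.96°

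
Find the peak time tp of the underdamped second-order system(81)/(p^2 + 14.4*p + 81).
Standard form: ωn²/(p²+2ζωn·p+ωn²) → ωn = 9, ζ = 0.8.
ωd = ωn·√(1-ζ²) = 9·√(1-0.8²) = 5.4.
tp = π/ωd = π/5.4 = 0.5818 s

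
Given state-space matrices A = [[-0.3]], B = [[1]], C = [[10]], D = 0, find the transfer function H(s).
H(s) = C(sI - A)⁻¹B + D.
Characteristic polynomial det(sI - A) = s + 0.3.
Numerator from C·adj(sI-A)·B + D·det(sI-A) = 10.
H(s) = (10)/(s + 0.3)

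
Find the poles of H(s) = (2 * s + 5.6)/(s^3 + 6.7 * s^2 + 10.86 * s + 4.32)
Set denominator = 0: s^3 + 6.7*s^2 + 10.86*s + 4.32 = (s + 0.6)(s + 4.5)(s + 1.6) = 0 → Poles: -0.6, -1.6, -4.5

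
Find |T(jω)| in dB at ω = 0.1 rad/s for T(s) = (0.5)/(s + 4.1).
Substitute s = j*0.1: T(j0.1) = 0.121879 - 0.00297265j.
|T(j0.1)| = sqrt(Re² + Im²) = 0.1219.
20*log₁₀(0.1219) = -18.28 dB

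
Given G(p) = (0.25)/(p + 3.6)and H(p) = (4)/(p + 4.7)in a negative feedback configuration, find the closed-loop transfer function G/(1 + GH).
Closed-loop T = G/(1+GH).
Numerator: G_num * H_den = 0.25*p + 1.175.
Denominator: G_den * H_den + G_num * H_num = (p^2 + 8.3*p + 16.92) + (1) = p^2 + 8.3*p + 17.92.
T(p) = (0.25*p + 1.175)/(p^2 + 8.3*p + 17.92)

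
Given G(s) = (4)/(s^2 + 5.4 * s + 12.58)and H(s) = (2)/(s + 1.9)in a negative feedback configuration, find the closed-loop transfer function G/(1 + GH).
Closed-loop T = G/(1+GH).
Numerator: G_num * H_den = 4*s + 7.6.
Denominator: G_den * H_den + G_num * H_num = (s^3 + 7.3*s^2 + 22.84*s + 23.902) + (8) = s^3 + 7.3*s^2 + 22.84*s + 31.902.
T(s) = (4*s + 7.6)/(s^3 + 7.3*s^2 + 22.84*s + 31.902)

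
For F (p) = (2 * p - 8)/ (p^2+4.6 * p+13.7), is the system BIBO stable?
Denominator: p^2 + 4.6*p + 13.7. Poles: -2.3 + 2.9j, -2.3 - 2.9j. All Re(p)<0: Yes (stable)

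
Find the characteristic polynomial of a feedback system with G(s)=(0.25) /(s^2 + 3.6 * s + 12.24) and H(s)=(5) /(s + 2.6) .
Characteristic poly = G_den * H_den + G_num * H_num = (s^3 + 6.2*s^2 + 21.6*s + 31.824) + (1.25) = s^3 + 6.2*s^2 + 21.6*s + 33.074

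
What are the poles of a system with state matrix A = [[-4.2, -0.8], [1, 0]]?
Eigenvalues solve det(λI - A) = 0.
Characteristic polynomial: λ^2 + 4.2*λ + 0.8 = 0.
Factor: (λ + 0.2)(λ + 4) = 0.
Roots: -0.2, -4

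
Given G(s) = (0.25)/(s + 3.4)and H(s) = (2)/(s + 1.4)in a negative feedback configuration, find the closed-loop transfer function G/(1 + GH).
Closed-loop T = G/(1+GH).
Numerator: G_num * H_den = 0.25*s + 0.35.
Denominator: G_den * H_den + G_num * H_num = (s^2 + 4.8*s + 4.76) + (0.5) = s^2 + 4.8*s + 5.26.
T(s) = (0.25*s + 0.35)/(s^2 + 4.8*s + 5.26)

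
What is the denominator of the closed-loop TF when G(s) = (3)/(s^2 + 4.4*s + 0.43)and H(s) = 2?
Characteristic poly = G_den * H_den + G_num * H_num = (s^2 + 4.4*s + 0.43) + (6) = s^2 + 4.4*s + 6.43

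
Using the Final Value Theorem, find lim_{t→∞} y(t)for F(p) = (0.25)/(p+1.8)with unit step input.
FVT: lim_{t→∞} y(t) = lim_{p→0} p*Y(p) where Y(p) = F(p)/p.
= lim_{p→0} F(p) = F(0) = num(0)/den(0) = 0.25/1.8 = 0.1389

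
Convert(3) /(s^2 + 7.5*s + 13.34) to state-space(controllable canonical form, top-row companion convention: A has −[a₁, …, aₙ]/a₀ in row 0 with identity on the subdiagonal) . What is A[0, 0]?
Reachable canonical form for den = s^2 + 7.5*s + 13.34: top row of A = -[a₁,a₂,...,aₙ]/a₀, ones on the subdiagonal, zeros elsewhere.
A = [[-7.5, -13.34], [1, 0]].
A[0,0] = -7.5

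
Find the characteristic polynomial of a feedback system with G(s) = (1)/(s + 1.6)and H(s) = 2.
Characteristic poly = G_den * H_den + G_num * H_num = (s + 1.6) + (2) = s + 3.6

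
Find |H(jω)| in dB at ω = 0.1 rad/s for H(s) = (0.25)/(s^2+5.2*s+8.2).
Substitute s = j*0.1: H(j0.1) = 0.0304025 - 0.00193032j.
|H(j0.1)| = sqrt(Re² + Im²) = 0.03046.
20*log₁₀(0.03046) = -30.32 dB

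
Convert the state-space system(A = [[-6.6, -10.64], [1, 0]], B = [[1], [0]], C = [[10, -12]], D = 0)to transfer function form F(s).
F(s) = C(sI - A)⁻¹B + D.
Characteristic polynomial det(sI - A) = s^2 + 6.6*s + 10.64.
Numerator from C·adj(sI-A)·B + D·det(sI-A) = 10*s - 12.
F(s) = (10*s - 12)/(s^2 + 6.6*s + 10.64)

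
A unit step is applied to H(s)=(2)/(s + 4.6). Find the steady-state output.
FVT: lim_{t→∞} y(t) = lim_{s→0} s*Y(s) where Y(s) = H(s)/s.
= lim_{s→0} H(s) = H(0) = num(0)/den(0) = 2/4.6 = 0.4348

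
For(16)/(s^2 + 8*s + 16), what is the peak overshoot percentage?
Standard form: ωn²/(s²+2ζωn·s+ωn²) → ωn = 4, ζ = 1.
ζ ≥ 1, so the response is non-oscillatory: peak overshoot = 0%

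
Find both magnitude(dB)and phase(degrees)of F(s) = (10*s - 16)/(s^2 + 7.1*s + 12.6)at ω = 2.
Substitute s = j*2: F(j2) = 0.531205 + 1.44848j.
|F| = 20*log₁₀(sqrt(Re²+Im²)) = 3.77 dB.
∠F = atan2(Im, Re) = 69.86°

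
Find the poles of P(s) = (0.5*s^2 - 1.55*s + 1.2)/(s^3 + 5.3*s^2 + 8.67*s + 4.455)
Set denominator = 0: s^3 + 5.3*s^2 + 8.67*s + 4.455 = (s + 2.7)(s + 1.5)(s + 1.1) = 0 → Poles: -1.1, -1.5, -2.7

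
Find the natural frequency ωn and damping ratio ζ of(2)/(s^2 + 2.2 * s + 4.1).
Underdamped: complex pole -1.1 + 1.7j. ωn = |pole| = 2.025, ζ = -Re(pole)/ωn = 0.5433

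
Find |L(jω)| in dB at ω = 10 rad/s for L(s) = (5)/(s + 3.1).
Substitute s = j*10: L(j10) = 0.14141 - 0.456163j.
|L(j10)| = sqrt(Re² + Im²) = 0.4776.
20*log₁₀(0.4776) = -6.42 dB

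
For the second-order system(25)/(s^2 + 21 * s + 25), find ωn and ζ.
Standard form: ωn²/(s²+2ζωn·s+ωn²).
const=25=ωn² → ωn=5, s coeff=21=2ζωn → ζ=2.1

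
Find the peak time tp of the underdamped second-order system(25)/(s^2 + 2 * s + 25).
Standard form: ωn²/(s²+2ζωn·s+ωn²) → ωn = 5, ζ = 0.2.
ωd = ωn·√(1-ζ²) = 5·√(1-0.2²) = 4.899.
tp = π/ωd = π/4.899 = 0.6413 s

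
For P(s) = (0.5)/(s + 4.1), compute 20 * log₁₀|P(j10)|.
Substitute s = j*10: P(j10) = 0.0175499 - 0.0428046j.
|P(j10)| = sqrt(Re² + Im²) = 0.04626.
20*log₁₀(0.04626) = -26.70 dB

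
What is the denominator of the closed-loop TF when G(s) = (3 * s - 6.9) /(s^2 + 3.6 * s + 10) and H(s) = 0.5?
Characteristic poly = G_den * H_den + G_num * H_num = (s^2 + 3.6*s + 10) + (1.5*s - 3.45) = s^2 + 5.1*s + 6.55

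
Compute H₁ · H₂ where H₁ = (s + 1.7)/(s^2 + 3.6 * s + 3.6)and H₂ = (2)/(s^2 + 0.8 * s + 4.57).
Series: H = H₁ · H₂ = (n₁·n₂)/(d₁·d₂).
Num: n₁·n₂ = 2*s + 3.4. Den: d₁·d₂ = s^4 + 4.4*s^3 + 11.05*s^2 + 19.332*s + 16.452.
H(s) = (2*s + 3.4)/(s^4 + 4.4*s^3 + 11.05*s^2 + 19.332*s + 16.452)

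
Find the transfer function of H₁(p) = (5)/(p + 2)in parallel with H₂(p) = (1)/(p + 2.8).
Parallel: H = H₁ + H₂ = (n₁·d₂ + n₂·d₁)/(d₁·d₂).
n₁·d₂ = 5*p + 14. n₂·d₁ = p + 2. Sum = 6*p + 16. d₁·d₂ = p^2 + 4.8*p + 5.6.
H(p) = (6*p + 16)/(p^2 + 4.8*p + 5.6)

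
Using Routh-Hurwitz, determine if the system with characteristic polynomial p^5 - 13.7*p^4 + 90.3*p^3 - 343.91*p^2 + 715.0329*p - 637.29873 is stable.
Routh array:
p^5: [1, 90.3, 715.0329]; p^4: [-13.7, -343.91, -637.29873]; p^3: [65.1971, 668.515]; p^2: [-203.434, -637.29873]; p^1: [464.271]; p^0: [-637.29873]
First column: [1, -13.7, 65.1971, -203.434, 464.271, -637.29873]. Sign changes = 5.
No, unstable (5 RHP root(s))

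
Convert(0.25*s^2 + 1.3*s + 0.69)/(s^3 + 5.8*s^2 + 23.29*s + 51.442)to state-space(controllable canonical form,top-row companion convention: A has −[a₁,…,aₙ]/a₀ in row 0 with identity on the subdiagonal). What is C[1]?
Reachable canonical form: C = numerator coefficients (right-aligned, zero-padded to length n).
num = 0.25*s^2 + 1.3*s + 0.69, C = [[0.25, 1.3, 0.69]].
C[1] = 1.3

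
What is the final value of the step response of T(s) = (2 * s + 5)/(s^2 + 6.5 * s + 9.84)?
FVT: lim_{t→∞} y(t) = lim_{s→0} s*Y(s) where Y(s) = T(s)/s.
= lim_{s→0} T(s) = T(0) = num(0)/den(0) = 5/9.84 = 0.5081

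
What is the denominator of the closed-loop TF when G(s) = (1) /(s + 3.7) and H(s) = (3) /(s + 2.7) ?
Characteristic poly = G_den * H_den + G_num * H_num = (s^2 + 6.4*s + 9.99) + (3) = s^2 + 6.4*s + 12.99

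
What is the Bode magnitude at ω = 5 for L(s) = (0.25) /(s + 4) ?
Substitute s = j*5: L(j5) = 0.0243902 - 0.0304878j.
|L(j5)| = sqrt(Re² + Im²) = 0.03904.
20*log₁₀(0.03904) = -28.17 dB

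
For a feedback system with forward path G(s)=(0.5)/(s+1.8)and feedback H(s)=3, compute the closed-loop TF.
Closed-loop T = G/(1+GH).
Numerator: G_num * H_den = 0.5.
Denominator: G_den * H_den + G_num * H_num = (s + 1.8) + (1.5) = s + 3.3.
T(s) = (0.5)/(s + 3.3)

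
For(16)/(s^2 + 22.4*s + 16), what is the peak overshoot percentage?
Standard form: ωn²/(s²+2ζωn·s+ωn²) → ωn = 4, ζ = 2.8.
ζ ≥ 1, so the response is non-oscillatory: peak overshoot = 0%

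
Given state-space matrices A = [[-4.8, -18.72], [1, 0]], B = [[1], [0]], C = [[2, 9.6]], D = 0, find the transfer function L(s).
L(s) = C(sI - A)⁻¹B + D.
Characteristic polynomial det(sI - A) = s^2 + 4.8*s + 18.72.
Numerator from C·adj(sI-A)·B + D·det(sI-A) = 2*s + 9.6.
L(s) = (2*s + 9.6)/(s^2 + 4.8*s + 18.72)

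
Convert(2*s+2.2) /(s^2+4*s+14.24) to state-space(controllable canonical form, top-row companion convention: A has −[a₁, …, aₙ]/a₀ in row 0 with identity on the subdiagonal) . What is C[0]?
Reachable canonical form: C = numerator coefficients (right-aligned, zero-padded to length n).
num = 2*s + 2.2, C = [[2, 2.2]].
C[0] = 2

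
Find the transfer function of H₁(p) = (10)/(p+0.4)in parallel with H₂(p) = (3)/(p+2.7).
Parallel: H = H₁ + H₂ = (n₁·d₂ + n₂·d₁)/(d₁·d₂).
n₁·d₂ = 10*p + 27. n₂·d₁ = 3*p + 1.2. Sum = 13*p + 28.2. d₁·d₂ = p^2 + 3.1*p + 1.08.
H(p) = (13*p + 28.2)/(p^2 + 3.1*p + 1.08)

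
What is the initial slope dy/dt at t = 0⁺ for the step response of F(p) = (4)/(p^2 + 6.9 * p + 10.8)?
IVT: y'(0⁺) = lim_{p→∞} p²·Y(p) = lim_{p→∞} p·F(p).
deg(num) = 0, deg(den) = 2, relative degree = 2 ≥ 2, so p·F(p) → 0. Initial slope = 0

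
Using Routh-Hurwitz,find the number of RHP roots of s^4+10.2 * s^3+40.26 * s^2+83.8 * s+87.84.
Routh array:
s^4: [1, 40.26, 87.84]; s^3: [10.2, 83.8]; s^2: [32.0443, 87.84]; s^1: [55.8397]; s^0: [87.84]
First column: [1, 10.2, 32.0443, 55.8397, 87.84]. Sign changes = RHP roots = 0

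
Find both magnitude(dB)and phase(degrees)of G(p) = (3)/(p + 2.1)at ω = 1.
Substitute p = j*1: G(j1) = 1.16451 - 0.554529j.
|G| = 20*log₁₀(sqrt(Re²+Im²)) = 2.21 dB.
∠G = atan2(Im, Re) = -25.46°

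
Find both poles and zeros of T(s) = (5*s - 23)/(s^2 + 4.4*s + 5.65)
Set denominator = 0: s^2 + 4.4*s + 5.65 = 0 → Poles: -2.2 + 0.9j, -2.2 - 0.9j
Set numerator = 0: 5*s - 23 = 0 → Zeros: 4.6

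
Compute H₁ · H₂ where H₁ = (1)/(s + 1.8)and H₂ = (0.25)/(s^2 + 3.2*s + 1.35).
Series: H = H₁ · H₂ = (n₁·n₂)/(d₁·d₂).
Num: n₁·n₂ = 0.25. Den: d₁·d₂ = s^3 + 5*s^2 + 7.11*s + 2.43.
H(s) = (0.25)/(s^3 + 5*s^2 + 7.11*s + 2.43)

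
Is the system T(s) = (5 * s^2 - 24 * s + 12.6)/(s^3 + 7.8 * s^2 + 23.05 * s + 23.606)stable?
Denominator: s^3 + 7.8*s^2 + 23.05*s + 23.606 = (s + 2.2)(s^2 + 5.6*s + 10.73). Poles: -2.2, -2.8 + 1.7j, -2.8 - 1.7j. All Re(p)<0: Yes (stable)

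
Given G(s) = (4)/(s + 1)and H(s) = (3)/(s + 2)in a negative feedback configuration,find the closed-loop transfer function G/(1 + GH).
Closed-loop T = G/(1+GH).
Numerator: G_num * H_den = 4*s + 8.
Denominator: G_den * H_den + G_num * H_num = (s^2 + 3*s + 2) + (12) = s^2 + 3*s + 14.
T(s) = (4*s + 8)/(s^2 + 3*s + 14)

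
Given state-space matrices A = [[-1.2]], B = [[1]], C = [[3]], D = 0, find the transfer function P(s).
P(s) = C(sI - A)⁻¹B + D.
Characteristic polynomial det(sI - A) = s + 1.2.
Numerator from C·adj(sI-A)·B + D·det(sI-A) = 3.
P(s) = (3)/(s + 1.2)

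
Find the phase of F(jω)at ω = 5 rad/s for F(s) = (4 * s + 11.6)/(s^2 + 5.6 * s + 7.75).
Substitute s = j*5: F(j5) = 0.332759 - 0.619289j.
∠F(j5) = atan2(Im, Re) = atan2(-0.619289, 0.332759) = -61.75°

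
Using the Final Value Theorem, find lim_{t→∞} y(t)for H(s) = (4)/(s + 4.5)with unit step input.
FVT: lim_{t→∞} y(t) = lim_{s→0} s*Y(s) where Y(s) = H(s)/s.
= lim_{s→0} H(s) = H(0) = num(0)/den(0) = 4/4.5 = 0.8889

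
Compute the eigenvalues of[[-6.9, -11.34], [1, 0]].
Eigenvalues solve det(λI - A) = 0.
Characteristic polynomial: λ^2 + 6.9*λ + 11.34 = 0.
Factor: (λ + 2.7)(λ + 4.2) = 0.
Roots: -2.7, -4.2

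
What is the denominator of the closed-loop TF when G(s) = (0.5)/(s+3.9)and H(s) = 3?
Characteristic poly = G_den * H_den + G_num * H_num = (s + 3.9) + (1.5) = s + 5.4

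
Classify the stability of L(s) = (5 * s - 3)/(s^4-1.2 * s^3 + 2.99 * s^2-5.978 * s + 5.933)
Denominator: s^4 - 1.2*s^3 + 2.99*s^2 - 5.978*s + 5.933 = (s^2 - 2.2*s + 1.7)(s^2 + s + 3.49). Poles: -0.5 + 1.8j, -0.5 - 1.8j, 1.1 + 0.7j, 1.1 - 0.7j. Unstable (2 pole(s) in RHP)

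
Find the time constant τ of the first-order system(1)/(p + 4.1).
First-order system: τ = -1/pole. Pole = -4.1. τ = -1/(-4.1) = 0.2439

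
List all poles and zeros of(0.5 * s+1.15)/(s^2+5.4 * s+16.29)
Set denominator = 0: s^2 + 5.4*s + 16.29 = 0 → Poles: -2.7 + 3j, -2.7 - 3j
Set numerator = 0: 0.5*s + 1.15 = 0 → Zeros: -2.3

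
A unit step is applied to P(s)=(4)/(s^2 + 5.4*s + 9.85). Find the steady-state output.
FVT: lim_{t→∞} y(t) = lim_{s→0} s*Y(s) where Y(s) = P(s)/s.
= lim_{s→0} P(s) = P(0) = num(0)/den(0) = 4/9.85 = 0.4061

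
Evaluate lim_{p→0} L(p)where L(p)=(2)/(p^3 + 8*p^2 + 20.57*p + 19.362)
DC gain = L(0) = num(0)/den(0) = 2/19.362 = 0.1033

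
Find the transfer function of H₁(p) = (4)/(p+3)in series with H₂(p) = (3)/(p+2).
Series: H = H₁ · H₂ = (n₁·n₂)/(d₁·d₂).
Num: n₁·n₂ = 12. Den: d₁·d₂ = p^2 + 5*p + 6.
H(p) = (12)/(p^2 + 5*p + 6)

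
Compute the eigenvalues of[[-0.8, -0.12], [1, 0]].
Eigenvalues solve det(λI - A) = 0.
Characteristic polynomial: λ^2 + 0.8*λ + 0.12 = 0.
Factor: (λ + 0.2)(λ + 0.6) = 0.
Roots: -0.2, -0.6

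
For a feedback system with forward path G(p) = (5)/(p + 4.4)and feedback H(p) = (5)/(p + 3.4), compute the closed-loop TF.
Closed-loop T = G/(1+GH).
Numerator: G_num * H_den = 5*p + 17.
Denominator: G_den * H_den + G_num * H_num = (p^2 + 7.8*p + 14.96) + (25) = p^2 + 7.8*p + 39.96.
T(p) = (5*p + 17)/(p^2 + 7.8*p + 39.96)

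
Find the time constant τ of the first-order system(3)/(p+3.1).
First-order system: τ = -1/pole. Pole = -3.1. τ = -1/(-3.1) = 0.3226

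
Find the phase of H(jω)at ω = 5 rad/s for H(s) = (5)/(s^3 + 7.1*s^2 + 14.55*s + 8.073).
Substitute s = j*5: H(j5) = -0.0269483 + 0.00831065j.
∠H(j5) = atan2(Im, Re) = atan2(0.00831065, -0.0269483) = 162.86° (principal value).
Summing the individual angle contributions Σ∠(j5 − zᵢ) − Σ∠(j5 − pₖ) over the 0 zero(s) and 3 pole(s), each followed continuously from ω = 0 (DC phase referenced to (−180°, 180°]), gives -197.14°, i.e. the principal value - 360°. Continuous Bode phase = -197.14°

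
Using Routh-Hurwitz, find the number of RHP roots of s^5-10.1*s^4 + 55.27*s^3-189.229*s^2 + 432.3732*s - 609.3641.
Routh array:
s^5: [1, 55.27, 432.3732]; s^4: [-10.1, -189.229, -609.3641]; s^3: [36.5345, 372.04]; s^2: [-86.378, -609.3641]; s^1: [114.303]; s^0: [-609.3641]
First column: [1, -10.1, 36.5345, -86.378, 114.303, -609.3641]. Sign changes = RHP roots = 5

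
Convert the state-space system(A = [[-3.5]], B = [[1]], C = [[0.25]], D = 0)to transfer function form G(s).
G(s) = C(sI - A)⁻¹B + D.
Characteristic polynomial det(sI - A) = s + 3.5.
Numerator from C·adj(sI-A)·B + D·det(sI-A) = 0.25.
G(s) = (0.25)/(s + 3.5)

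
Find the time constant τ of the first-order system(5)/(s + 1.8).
First-order system: τ = -1/pole. Pole = -1.8. τ = -1/(-1.8) = 0.5556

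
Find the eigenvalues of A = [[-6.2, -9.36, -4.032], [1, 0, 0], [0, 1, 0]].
Eigenvalues solve det(λI - A) = 0.
Characteristic polynomial: λ^3 + 6.2*λ^2 + 9.36*λ + 4.032 = 0.
Factor: (λ + 4.2)(λ + 0.8)(λ + 1.2) = 0.
Roots: -0.8, -1.2, -4.2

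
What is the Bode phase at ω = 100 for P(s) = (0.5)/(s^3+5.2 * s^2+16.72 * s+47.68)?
Substitute s = j*100: P(j100) = -2.59929e-08 + 4.99485e-07j.
∠P(j100) = atan2(Im, Re) = atan2(4.99485e-07, -2.59929e-08) = 92.98° (principal value).
Summing the individual angle contributions Σ∠(j100 − zᵢ) − Σ∠(j100 − pₖ) over the 0 zero(s) and 3 pole(s), each followed continuously from ω = 0 (DC phase referenced to (−180°, 180°]), gives -267.02°, i.e. the principal value - 360°. Continuous Bode phase = -267.02°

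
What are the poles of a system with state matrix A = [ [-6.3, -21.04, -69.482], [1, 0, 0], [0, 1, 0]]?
Eigenvalues solve det(λI - A) = 0.
Characteristic polynomial: λ^3 + 6.3*λ^2 + 21.04*λ + 69.482 = 0.
Factor: (λ + 4.9)(λ^2 + 1.4*λ + 14.18) = 0.
Roots: -0.7 + 3.7j, -0.7 - 3.7j, -4.9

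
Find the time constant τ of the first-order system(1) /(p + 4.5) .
First-order system: τ = -1/pole. Pole = -4.5. τ = -1/(-4.5) = 0.2222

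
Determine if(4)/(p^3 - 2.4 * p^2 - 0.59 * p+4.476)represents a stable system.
Denominator: p^3 - 2.4*p^2 - 0.59*p + 4.476 = (p + 1.2)(p^2 - 3.6*p + 3.73). Poles: -1.2, 1.8 + 0.7j, 1.8 - 0.7j. All Re(p)<0: No (unstable)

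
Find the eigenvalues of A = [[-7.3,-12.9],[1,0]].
Eigenvalues solve det(λI - A) = 0.
Characteristic polynomial: λ^2 + 7.3*λ + 12.9 = 0.
Factor: (λ + 3)(λ + 4.3) = 0.
Roots: -3, -4.3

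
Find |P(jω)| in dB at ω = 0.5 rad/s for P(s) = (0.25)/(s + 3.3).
Substitute s = j*0.5: P(j0.5) = 0.0740575 - 0.0112208j.
|P(j0.5)| = sqrt(Re² + Im²) = 0.0749.
20*log₁₀(0.0749) = -22.51 dB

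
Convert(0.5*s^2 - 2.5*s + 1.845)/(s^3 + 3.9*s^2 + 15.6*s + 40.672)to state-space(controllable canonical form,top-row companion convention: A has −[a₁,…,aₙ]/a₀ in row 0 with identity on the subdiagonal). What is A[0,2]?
Reachable canonical form for den = s^3 + 3.9*s^2 + 15.6*s + 40.672: top row of A = -[a₁,a₂,...,aₙ]/a₀, ones on the subdiagonal, zeros elsewhere.
A = [[-3.9, -15.6, -40.672], [1, 0, 0], [0, 1, 0]].
A[0,2] = -40.672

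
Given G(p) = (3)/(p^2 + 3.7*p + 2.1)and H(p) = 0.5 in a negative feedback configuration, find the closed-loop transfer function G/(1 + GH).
Closed-loop T = G/(1+GH).
Numerator: G_num * H_den = 3.
Denominator: G_den * H_den + G_num * H_num = (p^2 + 3.7*p + 2.1) + (1.5) = p^2 + 3.7*p + 3.6.
T(p) = (3)/(p^2 + 3.7*p + 3.6)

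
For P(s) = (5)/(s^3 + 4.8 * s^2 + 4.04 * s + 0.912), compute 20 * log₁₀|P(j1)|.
Substitute s = j*1: P(j1) = -0.79809 - 0.624021j.
|P(j1)| = sqrt(Re² + Im²) = 1.013.
20*log₁₀(1.013) = 0.11 dB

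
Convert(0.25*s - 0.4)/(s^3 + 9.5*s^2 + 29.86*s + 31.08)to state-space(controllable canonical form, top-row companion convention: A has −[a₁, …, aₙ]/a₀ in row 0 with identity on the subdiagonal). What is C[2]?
Reachable canonical form: C = numerator coefficients (right-aligned, zero-padded to length n).
num = 0.25*s - 0.4, C = [[0, 0.25, -0.4]].
C[2] = -0.4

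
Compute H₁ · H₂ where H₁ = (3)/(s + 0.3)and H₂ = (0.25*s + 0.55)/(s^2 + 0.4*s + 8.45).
Series: H = H₁ · H₂ = (n₁·n₂)/(d₁·d₂).
Num: n₁·n₂ = 0.75*s + 1.65. Den: d₁·d₂ = s^3 + 0.7*s^2 + 8.57*s + 2.535.
H(s) = (0.75*s + 1.65)/(s^3 + 0.7*s^2 + 8.57*s + 2.535)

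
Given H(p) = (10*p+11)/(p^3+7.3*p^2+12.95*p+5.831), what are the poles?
Set denominator = 0: p^3 + 7.3*p^2 + 12.95*p + 5.831 = (p + 4.9)(p + 0.7)(p + 1.7) = 0 → Poles: -0.7, -1.7, -4.9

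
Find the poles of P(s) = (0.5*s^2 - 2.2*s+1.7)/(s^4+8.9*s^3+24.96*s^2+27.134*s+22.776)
Set denominator = 0: s^4 + 8.9*s^3 + 24.96*s^2 + 27.134*s + 22.776 = (s + 4)(s + 3.9)(s^2 + s + 1.46) = 0 → Poles: -0.5 + 1.1j, -0.5 - 1.1j, -3.9, -4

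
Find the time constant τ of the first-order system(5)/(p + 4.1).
First-order system: τ = -1/pole. Pole = -4.1. τ = -1/(-4.1) = 0.2439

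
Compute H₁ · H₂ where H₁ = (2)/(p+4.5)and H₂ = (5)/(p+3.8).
Series: H = H₁ · H₂ = (n₁·n₂)/(d₁·d₂).
Num: n₁·n₂ = 10. Den: d₁·d₂ = p^2 + 8.3*p + 17.1.
H(p) = (10)/(p^2 + 8.3*p + 17.1)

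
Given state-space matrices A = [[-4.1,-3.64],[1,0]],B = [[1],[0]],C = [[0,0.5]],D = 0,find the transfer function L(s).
L(s) = C(sI - A)⁻¹B + D.
Characteristic polynomial det(sI - A) = s^2 + 4.1*s + 3.64.
Numerator from C·adj(sI-A)·B + D·det(sI-A) = 0.5.
L(s) = (0.5)/(s^2 + 4.1*s + 3.64)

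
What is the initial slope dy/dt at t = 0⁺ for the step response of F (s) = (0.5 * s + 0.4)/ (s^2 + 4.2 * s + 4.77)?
IVT: y'(0⁺) = lim_{s→∞} s²·Y(s) = lim_{s→∞} s·F(s).
deg(num) = 1, deg(den) = 2, relative degree = 1, so s·F(s) → (leading num)/(leading den) = 0.5/1 = 0.5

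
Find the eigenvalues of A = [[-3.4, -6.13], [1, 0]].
Eigenvalues solve det(λI - A) = 0.
Characteristic polynomial: λ^2 + 3.4*λ + 6.13 = 0.
Roots: -1.7 + 1.8j, -1.7 - 1.8j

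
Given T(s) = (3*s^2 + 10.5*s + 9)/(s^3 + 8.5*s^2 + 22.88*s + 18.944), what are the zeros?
Set numerator = 0: 3*s^2 + 10.5*s + 9 = 3*(s + 1.5)(s + 2) = 0 → Zeros: -1.5, -2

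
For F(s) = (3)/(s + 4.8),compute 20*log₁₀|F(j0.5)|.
Substitute s = j*0.5: F(j0.5) = 0.618291 - 0.0644053j.
|F(j0.5)| = sqrt(Re² + Im²) = 0.6216.
20*log₁₀(0.6216) = -4.13 dB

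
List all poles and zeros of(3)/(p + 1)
Set denominator = 0: p + 1 = 0 → Poles: -1
Numerator is a nonzero constant (3) → Zeros: none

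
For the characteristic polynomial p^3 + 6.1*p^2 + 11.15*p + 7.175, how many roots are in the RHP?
p^3 + 6.1*p^2 + 11.15*p + 7.175 = (p + 3.5)(p^2 + 2.6*p + 2.05). Poles: -1.3 + 0.6j, -1.3 - 0.6j, -3.5. RHP poles (Re>0): 0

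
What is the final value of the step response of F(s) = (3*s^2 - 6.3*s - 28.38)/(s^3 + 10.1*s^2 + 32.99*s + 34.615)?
FVT: lim_{t→∞} y(t) = lim_{s→0} s*Y(s) where Y(s) = F(s)/s.
= lim_{s→0} F(s) = F(0) = num(0)/den(0) = -28.38/34.615 = -0.8199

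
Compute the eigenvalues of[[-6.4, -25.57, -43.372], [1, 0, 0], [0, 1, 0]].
Eigenvalues solve det(λI - A) = 0.
Characteristic polynomial: λ^3 + 6.4*λ^2 + 25.57*λ + 43.372 = 0.
Factor: (λ + 2.8)(λ^2 + 3.6*λ + 15.49) = 0.
Roots: -1.8 + 3.5j, -1.8 - 3.5j, -2.8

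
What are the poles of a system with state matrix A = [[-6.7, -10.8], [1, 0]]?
Eigenvalues solve det(λI - A) = 0.
Characteristic polynomial: λ^2 + 6.7*λ + 10.8 = 0.
Factor: (λ + 4)(λ + 2.7) = 0.
Roots: -2.7, -4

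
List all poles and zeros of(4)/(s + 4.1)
Set denominator = 0: s + 4.1 = 0 → Poles: -4.1
Numerator is a nonzero constant (4) → Zeros: none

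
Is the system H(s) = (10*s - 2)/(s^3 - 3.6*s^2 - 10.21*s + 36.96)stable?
Denominator: s^3 - 3.6*s^2 - 10.21*s + 36.96 = (s - 3.3)(s + 3.2)(s - 3.5). Poles: -3.2, 3.3, 3.5. All Re(p)<0: No (unstable)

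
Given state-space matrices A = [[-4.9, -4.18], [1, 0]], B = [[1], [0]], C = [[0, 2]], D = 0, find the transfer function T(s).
T(s) = C(sI - A)⁻¹B + D.
Characteristic polynomial det(sI - A) = s^2 + 4.9*s + 4.18.
Numerator from C·adj(sI-A)·B + D·det(sI-A) = 2.
T(s) = (2)/(s^2 + 4.9*s + 4.18)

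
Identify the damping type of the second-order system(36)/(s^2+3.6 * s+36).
Standard form: ωn²/(s²+2ζωn·s+ωn²) gives ωn=6, ζ=0.3.
Underdamped (ζ = 0.3 < 1)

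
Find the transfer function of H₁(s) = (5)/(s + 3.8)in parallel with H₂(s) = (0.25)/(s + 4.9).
Parallel: H = H₁ + H₂ = (n₁·d₂ + n₂·d₁)/(d₁·d₂).
n₁·d₂ = 5*s + 24.5. n₂·d₁ = 0.25*s + 0.95. Sum = 5.25*s + 25.45. d₁·d₂ = s^2 + 8.7*s + 18.62.
H(s) = (5.25*s + 25.45)/(s^2 + 8.7*s + 18.62)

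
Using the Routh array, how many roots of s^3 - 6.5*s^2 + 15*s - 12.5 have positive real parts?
Routh array:
s^3: [1, 15]; s^2: [-6.5, -12.5]; s^1: [13.0769]; s^0: [-12.5]
First column: [1, -6.5, 13.0769, -12.5]. Sign changes = RHP roots = 3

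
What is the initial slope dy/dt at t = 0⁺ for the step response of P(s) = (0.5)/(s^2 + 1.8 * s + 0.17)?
IVT: y'(0⁺) = lim_{s→∞} s²·Y(s) = lim_{s→∞} s·P(s).
deg(num) = 0, deg(den) = 2, relative degree = 2 ≥ 2, so s·P(s) → 0. Initial slope = 0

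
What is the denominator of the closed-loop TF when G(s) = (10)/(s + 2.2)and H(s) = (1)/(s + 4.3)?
Characteristic poly = G_den * H_den + G_num * H_num = (s^2 + 6.5*s + 9.46) + (10) = s^2 + 6.5*s + 19.46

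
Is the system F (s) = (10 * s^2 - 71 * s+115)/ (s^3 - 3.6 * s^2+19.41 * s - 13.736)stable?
Denominator: s^3 - 3.6*s^2 + 19.41*s - 13.736 = (s - 0.8)(s^2 - 2.8*s + 17.17). Poles: 0.8, 1.4 + 3.9j, 1.4 - 3.9j. All Re(p)<0: No (unstable)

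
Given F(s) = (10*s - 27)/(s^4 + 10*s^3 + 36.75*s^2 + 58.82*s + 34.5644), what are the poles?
Set denominator = 0: s^4 + 10*s^3 + 36.75*s^2 + 58.82*s + 34.5644 = (s + 2.6)(s + 3.4)(s + 1.7)(s + 2.3) = 0 → Poles: -1.7, -2.3, -2.6, -3.4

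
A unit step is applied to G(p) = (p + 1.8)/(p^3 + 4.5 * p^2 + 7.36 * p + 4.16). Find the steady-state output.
FVT: lim_{t→∞} y(t) = lim_{p→0} p*Y(p) where Y(p) = G(p)/p.
= lim_{p→0} G(p) = G(0) = num(0)/den(0) = 1.8/4.16 = 0.4327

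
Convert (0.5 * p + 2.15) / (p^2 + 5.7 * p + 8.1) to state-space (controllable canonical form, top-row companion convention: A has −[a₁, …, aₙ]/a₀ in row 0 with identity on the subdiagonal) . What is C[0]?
Reachable canonical form: C = numerator coefficients (right-aligned, zero-padded to length n).
num = 0.5*p + 2.15, C = [[0.5, 2.15]].
C[0] = 0.5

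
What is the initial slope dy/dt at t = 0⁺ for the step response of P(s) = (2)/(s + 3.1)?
IVT: y'(0⁺) = lim_{s→∞} s²·Y(s) = lim_{s→∞} s·P(s).
deg(num) = 0, deg(den) = 1, relative degree = 1, so s·P(s) → (leading num)/(leading den) = 2/1 = 2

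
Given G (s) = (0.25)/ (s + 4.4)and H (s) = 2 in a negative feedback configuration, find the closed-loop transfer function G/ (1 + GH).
Closed-loop T = G/(1+GH).
Numerator: G_num * H_den = 0.25.
Denominator: G_den * H_den + G_num * H_num = (s + 4.4) + (0.5) = s + 4.9.
T(s) = (0.25)/(s + 4.9)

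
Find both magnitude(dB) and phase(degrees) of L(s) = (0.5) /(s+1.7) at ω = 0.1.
Substitute s = j*0.1: L(j0.1) = 0.293103 - 0.0172414j.
|L| = 20*log₁₀(sqrt(Re²+Im²)) = -10.64 dB.
∠L = atan2(Im, Re) = -3.37°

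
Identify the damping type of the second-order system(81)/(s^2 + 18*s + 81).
Standard form: ωn²/(s²+2ζωn·s+ωn²) gives ωn=9, ζ=1.
Critically damped (ζ = 1)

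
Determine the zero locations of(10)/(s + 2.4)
Numerator is a nonzero constant (10) → Zeros: none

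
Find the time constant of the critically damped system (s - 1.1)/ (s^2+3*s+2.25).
Critically damped (ζ = 1): repeated real pole at -1.5, -1.5. τ = -1/pole = 0.6667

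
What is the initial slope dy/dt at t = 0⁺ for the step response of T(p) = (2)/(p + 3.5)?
IVT: y'(0⁺) = lim_{p→∞} p²·Y(p) = lim_{p→∞} p·T(p).
deg(num) = 0, deg(den) = 1, relative degree = 1, so p·T(p) → (leading num)/(leading den) = 2/1 = 2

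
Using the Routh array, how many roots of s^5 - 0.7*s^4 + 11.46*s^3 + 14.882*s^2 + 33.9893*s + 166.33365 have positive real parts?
Routh array:
s^5: [1, 11.46, 33.9893]; s^4: [-0.7, 14.882, 166.33365]; s^3: [32.72, 271.6088]; s^2: [20.6927, 166.33365]; s^1: [8.59641]; s^0: [166.33365]
First column: [1, -0.7, 32.72, 20.6927, 8.59641, 166.33365]. Sign changes = RHP roots = 2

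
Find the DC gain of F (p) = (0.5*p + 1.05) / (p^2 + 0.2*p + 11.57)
DC gain = F(0) = num(0)/den(0) = 1.05/11.57 = 0.09075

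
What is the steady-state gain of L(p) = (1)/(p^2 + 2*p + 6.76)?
DC gain = L(0) = num(0)/den(0) = 1/6.76 = 0.1479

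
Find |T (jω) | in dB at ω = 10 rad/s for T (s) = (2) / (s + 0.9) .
Substitute s = j*10: T(j10) = 0.0178554 - 0.198393j.
|T(j10)| = sqrt(Re² + Im²) = 0.1992.
20*log₁₀(0.1992) = -14.01 dB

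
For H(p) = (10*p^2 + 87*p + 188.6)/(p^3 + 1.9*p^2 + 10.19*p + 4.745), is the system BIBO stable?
Denominator: p^3 + 1.9*p^2 + 10.19*p + 4.745 = (p + 0.5)(p^2 + 1.4*p + 9.49). Poles: -0.5, -0.7 + 3j, -0.7 - 3j. All Re(p)<0: Yes (stable)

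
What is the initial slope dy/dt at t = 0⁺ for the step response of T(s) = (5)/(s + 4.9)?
IVT: y'(0⁺) = lim_{s→∞} s²·Y(s) = lim_{s→∞} s·T(s).
deg(num) = 0, deg(den) = 1, relative degree = 1, so s·T(s) → (leading num)/(leading den) = 5/1 = 5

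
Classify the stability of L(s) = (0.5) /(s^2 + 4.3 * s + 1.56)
Denominator: s^2 + 4.3*s + 1.56 = (s + 3.9)(s + 0.4). Poles: -0.4, -3.9. Stable (all poles in LHP)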